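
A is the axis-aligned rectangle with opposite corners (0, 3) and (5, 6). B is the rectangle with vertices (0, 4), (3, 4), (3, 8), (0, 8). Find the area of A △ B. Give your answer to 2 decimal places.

15.00

|A∩B|: x∈[0,3], y∈[4,6] → 3·2 = 6.
|A △ B| = |A| + |B| − 2·|A∩B| = 15 + 12 − 12 = 15.00.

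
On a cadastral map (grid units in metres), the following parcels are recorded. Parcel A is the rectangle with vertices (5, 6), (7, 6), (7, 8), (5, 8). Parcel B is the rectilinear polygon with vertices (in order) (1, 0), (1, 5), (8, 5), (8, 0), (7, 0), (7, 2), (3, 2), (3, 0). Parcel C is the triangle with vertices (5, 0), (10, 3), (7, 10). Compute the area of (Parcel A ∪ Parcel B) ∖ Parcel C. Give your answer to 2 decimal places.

22.40

|Parcel A ∪ Parcel B| = 31.
|(Parcel A ∪ Parcel B) ∩ Parcel C| = 8.6.
|(Parcel A ∪ Parcel B) ∖ Parcel C| = 31 − 8.6 = 22.40.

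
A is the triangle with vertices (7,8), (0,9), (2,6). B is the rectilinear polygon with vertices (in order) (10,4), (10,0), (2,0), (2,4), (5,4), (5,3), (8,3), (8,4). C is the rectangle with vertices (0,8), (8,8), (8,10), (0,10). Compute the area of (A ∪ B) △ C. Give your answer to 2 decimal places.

48.17

|A ∪ B| = 38.5.
|(A ∪ B) ∩ C| = 3.1667.
|(A ∪ B) △ C| = 38.5 + 16 − 6.3333 = 48.17.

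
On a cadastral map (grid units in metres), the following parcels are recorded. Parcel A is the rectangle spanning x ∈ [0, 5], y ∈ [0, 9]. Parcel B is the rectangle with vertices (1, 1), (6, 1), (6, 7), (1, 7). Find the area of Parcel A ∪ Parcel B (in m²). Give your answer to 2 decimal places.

51.00

By inclusion–exclusion:
Individual areas: |Parcel A| = 45, |Parcel B| = 30.
|Parcel A∩Parcel B|: x∈[1,5], y∈[1,7] → 4·6 = 24.
|Parcel A ∪ Parcel B| = 75 − 24 = 51.00.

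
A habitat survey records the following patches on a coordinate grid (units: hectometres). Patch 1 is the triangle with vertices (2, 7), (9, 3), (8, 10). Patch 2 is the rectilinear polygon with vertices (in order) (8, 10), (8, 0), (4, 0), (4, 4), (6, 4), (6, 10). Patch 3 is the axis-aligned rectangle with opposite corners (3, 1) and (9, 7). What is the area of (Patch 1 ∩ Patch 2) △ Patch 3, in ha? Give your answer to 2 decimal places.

35.29

|Patch 1 ∩ Patch 2| = 10.7143.
|(Patch 1 ∩ Patch 2) ∩ Patch 3| = 5.7143.
|(Patch 1 ∩ Patch 2) △ Patch 3| = 10.7143 + 36 − 11.4286 = 35.29.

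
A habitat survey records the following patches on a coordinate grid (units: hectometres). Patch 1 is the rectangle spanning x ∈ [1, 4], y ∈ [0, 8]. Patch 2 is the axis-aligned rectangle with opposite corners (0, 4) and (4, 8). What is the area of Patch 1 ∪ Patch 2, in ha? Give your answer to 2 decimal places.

By inclusion–exclusion:
Individual areas: |Patch 1| = 24, |Patch 2| = 16.
|Patch 1∩Patch 2|: x∈[1,4], y∈[4,8] → 3·4 = 12.
|Patch 1 ∪ Patch 2| = 40 − 12 = 28.00.

28.00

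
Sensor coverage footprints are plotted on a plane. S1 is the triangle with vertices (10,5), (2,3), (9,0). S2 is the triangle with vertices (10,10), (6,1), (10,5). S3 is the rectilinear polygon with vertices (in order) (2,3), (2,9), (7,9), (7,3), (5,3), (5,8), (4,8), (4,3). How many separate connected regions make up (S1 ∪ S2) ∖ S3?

(S1 ∪ S2) ∖ S3 is a single connected region.

1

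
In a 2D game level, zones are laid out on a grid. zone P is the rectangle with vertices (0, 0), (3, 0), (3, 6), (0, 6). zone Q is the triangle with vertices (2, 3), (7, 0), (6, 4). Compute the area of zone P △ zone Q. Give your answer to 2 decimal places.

|zone P| = 18, |zone Q| = 8.5, |zone P∩zone Q| = 0.425.
|zone P △ zone Q| = |zone P| + |zone Q| − 2·|zone P∩zone Q| = 18 + 8.5 − 0.85 = 25.65.

25.65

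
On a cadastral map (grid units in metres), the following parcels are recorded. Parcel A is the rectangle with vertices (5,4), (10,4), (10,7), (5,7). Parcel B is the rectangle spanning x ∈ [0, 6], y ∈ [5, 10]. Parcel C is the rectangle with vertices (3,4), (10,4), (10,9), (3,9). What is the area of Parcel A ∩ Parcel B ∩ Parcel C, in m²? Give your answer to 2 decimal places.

The intersection is the polygon with vertices (6,7), (6,5), (5,5), (5,7).
By the shoelace formula its area is 2.00.

2.00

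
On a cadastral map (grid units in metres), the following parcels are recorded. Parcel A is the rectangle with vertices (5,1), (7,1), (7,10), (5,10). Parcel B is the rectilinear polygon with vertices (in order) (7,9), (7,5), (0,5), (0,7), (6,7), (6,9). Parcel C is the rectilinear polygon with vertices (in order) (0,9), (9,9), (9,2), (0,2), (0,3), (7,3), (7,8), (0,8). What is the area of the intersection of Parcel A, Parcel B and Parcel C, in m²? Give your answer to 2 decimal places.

1.00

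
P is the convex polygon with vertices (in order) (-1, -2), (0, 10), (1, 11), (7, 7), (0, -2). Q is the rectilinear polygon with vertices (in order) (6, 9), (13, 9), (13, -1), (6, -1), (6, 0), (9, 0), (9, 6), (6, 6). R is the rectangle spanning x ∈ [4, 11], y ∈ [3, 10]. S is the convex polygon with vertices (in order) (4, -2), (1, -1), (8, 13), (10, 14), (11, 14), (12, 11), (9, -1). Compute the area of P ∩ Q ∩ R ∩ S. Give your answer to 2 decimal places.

The intersection is the polygon with vertices (6,6), (6,7.667), (7,7), (6.222,6).
By the shoelace formula its area is 0.94.

0.94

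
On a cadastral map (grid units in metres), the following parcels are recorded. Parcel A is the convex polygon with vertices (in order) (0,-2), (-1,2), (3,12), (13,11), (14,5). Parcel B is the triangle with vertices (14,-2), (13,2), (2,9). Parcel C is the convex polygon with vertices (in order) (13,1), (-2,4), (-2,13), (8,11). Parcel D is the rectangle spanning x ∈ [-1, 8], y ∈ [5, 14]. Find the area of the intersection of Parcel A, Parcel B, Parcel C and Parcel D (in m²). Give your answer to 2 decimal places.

The intersection is the polygon with vertices (8,5.182), (8,5), (6.364,5), (2,9).
By the shoelace formula its area is 3.82.

3.82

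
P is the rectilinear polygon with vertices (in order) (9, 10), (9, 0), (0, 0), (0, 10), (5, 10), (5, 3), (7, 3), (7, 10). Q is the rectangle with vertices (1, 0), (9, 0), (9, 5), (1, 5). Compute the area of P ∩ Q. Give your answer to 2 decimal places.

The intersection is the polygon with vertices (9,0), (1,0), (1,5), (5,5), (5,3), (7,3), (7,5), (9,5).
By the shoelace formula its area is 36.00.

36.00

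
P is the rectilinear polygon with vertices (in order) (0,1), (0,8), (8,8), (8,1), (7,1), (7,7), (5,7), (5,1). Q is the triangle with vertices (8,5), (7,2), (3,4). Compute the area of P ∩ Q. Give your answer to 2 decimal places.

2.80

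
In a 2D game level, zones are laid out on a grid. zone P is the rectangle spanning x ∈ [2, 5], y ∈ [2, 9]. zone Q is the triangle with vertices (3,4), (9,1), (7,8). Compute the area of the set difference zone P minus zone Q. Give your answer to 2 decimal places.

|zone P| = 21, |zone P∩zone Q| = 3.
|zone P ∖ zone Q| = |zone P| − |zone P∩zone Q| = 21 − 3 = 18.00.

18.00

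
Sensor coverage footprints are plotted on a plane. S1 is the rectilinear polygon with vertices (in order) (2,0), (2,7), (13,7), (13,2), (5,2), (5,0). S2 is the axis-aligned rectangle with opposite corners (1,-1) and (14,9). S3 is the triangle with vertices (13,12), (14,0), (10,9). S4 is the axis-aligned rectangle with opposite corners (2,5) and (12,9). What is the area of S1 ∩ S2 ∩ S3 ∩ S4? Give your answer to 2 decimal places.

The intersection is the polygon with vertices (10.889,7), (12,7), (12,5), (11.778,5).
By the shoelace formula its area is 1.33.

1.33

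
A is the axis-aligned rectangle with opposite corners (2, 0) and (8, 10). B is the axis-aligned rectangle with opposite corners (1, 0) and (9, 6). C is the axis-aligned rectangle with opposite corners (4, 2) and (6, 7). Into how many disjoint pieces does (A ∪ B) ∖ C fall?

(A ∪ B) ∖ C is a single connected region.

1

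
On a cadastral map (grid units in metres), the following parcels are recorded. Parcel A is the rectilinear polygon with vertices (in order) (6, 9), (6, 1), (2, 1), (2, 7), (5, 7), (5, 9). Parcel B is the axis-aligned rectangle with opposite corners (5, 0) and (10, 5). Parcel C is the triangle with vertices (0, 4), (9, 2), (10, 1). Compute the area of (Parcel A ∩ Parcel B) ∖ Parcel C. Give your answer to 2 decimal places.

3.57

|Parcel A ∩ Parcel B| = 4.
|(Parcel A ∩ Parcel B) ∩ Parcel C| = 0.4278.
|(Parcel A ∩ Parcel B) ∖ Parcel C| = 4 − 0.4278 = 3.57.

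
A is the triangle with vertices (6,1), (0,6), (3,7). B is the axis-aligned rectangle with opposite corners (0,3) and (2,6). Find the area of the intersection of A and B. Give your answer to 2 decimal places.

The intersection is the polygon with vertices (0,6), (2,6), (2,4.333).
By the shoelace formula its area is 1.67.

1.67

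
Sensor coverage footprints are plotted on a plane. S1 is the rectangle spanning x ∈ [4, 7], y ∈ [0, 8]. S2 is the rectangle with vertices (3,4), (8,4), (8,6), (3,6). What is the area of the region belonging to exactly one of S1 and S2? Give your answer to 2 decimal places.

22.00

|S1∩S2|: x∈[4,7], y∈[4,6] → 3·2 = 6.
|S1 △ S2| = |S1| + |S2| − 2·|S1∩S2| = 24 + 10 − 12 = 22.00.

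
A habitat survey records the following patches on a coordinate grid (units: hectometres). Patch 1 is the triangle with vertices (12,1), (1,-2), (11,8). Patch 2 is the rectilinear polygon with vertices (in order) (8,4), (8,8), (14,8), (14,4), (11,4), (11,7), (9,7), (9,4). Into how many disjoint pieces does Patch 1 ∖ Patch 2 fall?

1

Patch 1 ∖ Patch 2 is a single connected region.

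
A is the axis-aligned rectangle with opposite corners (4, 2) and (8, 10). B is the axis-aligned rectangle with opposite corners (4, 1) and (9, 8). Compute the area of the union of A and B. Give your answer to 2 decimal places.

By inclusion–exclusion:
Individual areas: |A| = 32, |B| = 35.
|A∩B|: x∈[4,8], y∈[2,8] → 4·6 = 24.
|A ∪ B| = 67 − 24 = 43.00.

43.00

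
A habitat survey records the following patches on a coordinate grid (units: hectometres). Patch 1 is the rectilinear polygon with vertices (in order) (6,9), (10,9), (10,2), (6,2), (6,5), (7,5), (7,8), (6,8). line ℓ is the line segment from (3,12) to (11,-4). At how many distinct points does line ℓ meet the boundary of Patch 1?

The segment meets the boundary at (8,2), (6.5,5).

2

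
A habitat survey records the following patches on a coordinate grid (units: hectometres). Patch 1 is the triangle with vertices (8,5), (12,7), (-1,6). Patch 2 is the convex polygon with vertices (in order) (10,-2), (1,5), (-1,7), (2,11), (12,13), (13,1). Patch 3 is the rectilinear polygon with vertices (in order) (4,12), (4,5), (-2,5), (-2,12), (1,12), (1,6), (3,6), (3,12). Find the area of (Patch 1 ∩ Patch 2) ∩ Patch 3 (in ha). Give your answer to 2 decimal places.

The region (Patch 1 ∩ Patch 2) ∩ Patch 3 is the polygon with vertices (0.125,5.875), (-0.071,6.071), (1,6.154), (1,6), (3,6), (3,6.308), (4,6.385), (4,5.444).
By the shoelace formula its area is 1.79.

1.79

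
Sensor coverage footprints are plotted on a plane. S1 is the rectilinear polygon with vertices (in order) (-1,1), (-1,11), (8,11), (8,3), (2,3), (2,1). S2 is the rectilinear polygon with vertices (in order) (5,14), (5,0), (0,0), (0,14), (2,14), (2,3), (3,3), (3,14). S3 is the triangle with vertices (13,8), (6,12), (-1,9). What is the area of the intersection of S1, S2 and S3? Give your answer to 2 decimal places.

6.62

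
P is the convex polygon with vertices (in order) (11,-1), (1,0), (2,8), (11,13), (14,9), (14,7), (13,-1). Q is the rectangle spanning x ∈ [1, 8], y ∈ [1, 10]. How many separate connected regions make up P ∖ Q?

P ∖ Q is a single connected region.

1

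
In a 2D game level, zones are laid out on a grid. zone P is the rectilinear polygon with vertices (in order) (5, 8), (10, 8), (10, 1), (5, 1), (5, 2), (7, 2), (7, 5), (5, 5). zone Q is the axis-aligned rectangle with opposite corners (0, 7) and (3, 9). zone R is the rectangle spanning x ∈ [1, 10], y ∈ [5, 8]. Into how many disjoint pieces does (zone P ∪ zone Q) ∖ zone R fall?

(zone P ∪ zone Q) ∖ zone R splits into 2 disjoint pieces (area 14, area 4).

2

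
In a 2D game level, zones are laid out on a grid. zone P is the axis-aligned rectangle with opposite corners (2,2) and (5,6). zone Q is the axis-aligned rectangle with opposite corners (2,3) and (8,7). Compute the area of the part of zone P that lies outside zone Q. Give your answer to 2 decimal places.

3.00

|zone P∩zone Q|: x∈[2,5], y∈[3,6] → 3·3 = 9.
|zone P| = 12.
|zone P ∖ zone Q| = |zone P| − |zone P∩zone Q| = 12 − 9 = 3.00.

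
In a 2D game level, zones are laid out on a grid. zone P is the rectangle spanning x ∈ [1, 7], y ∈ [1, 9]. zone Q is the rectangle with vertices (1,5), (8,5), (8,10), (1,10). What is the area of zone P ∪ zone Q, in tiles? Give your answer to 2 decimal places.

By inclusion–exclusion:
Individual areas: |zone P| = 48, |zone Q| = 35.
|zone P∩zone Q|: x∈[1,7], y∈[5,9] → 6·4 = 24.
|zone P ∪ zone Q| = 83 − 24 = 59.00.

59.00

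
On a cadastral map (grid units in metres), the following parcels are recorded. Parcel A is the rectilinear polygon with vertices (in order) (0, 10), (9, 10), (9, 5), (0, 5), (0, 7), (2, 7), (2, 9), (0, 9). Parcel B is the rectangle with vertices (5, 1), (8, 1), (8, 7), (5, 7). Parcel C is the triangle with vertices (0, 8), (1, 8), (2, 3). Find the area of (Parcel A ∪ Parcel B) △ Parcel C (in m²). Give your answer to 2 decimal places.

53.10

|Parcel A ∪ Parcel B| = 53.
|(Parcel A ∪ Parcel B) ∩ Parcel C| = 1.2.
|(Parcel A ∪ Parcel B) △ Parcel C| = 53 + 2.5 − 2.4 = 53.10.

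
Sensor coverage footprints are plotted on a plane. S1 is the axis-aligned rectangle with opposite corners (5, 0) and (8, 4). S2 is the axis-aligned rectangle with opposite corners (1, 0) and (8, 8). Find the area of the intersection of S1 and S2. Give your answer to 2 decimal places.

12.00

|S1∩S2|: x∈[5,8], y∈[0,4] → 3·4 = 12.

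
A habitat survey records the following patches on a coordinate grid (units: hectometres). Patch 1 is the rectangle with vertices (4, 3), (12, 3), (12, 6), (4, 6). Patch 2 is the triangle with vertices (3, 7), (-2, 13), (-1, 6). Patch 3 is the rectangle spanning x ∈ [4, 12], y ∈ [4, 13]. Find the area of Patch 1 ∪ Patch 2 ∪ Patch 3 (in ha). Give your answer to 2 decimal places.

By inclusion–exclusion:
Individual areas: |Patch 1| = 24, |Patch 2| = 14.5, |Patch 3| = 72.
|Patch 1∩Patch 2| = 0.
|Patch 1∩Patch 3|: x∈[4,12], y∈[4,6] → 8·2 = 16.
|Patch 2∩Patch 3| = 0.
|Patch 1∩Patch 2∩Patch 3| = 0.
|Patch 1 ∪ Patch 2 ∪ Patch 3| = 110.5 − 16 + 0 = 94.50.

94.50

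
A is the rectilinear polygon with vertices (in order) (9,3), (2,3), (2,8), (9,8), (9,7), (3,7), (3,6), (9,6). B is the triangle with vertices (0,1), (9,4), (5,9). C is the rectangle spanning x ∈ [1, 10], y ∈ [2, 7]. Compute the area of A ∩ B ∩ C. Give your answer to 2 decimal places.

16.89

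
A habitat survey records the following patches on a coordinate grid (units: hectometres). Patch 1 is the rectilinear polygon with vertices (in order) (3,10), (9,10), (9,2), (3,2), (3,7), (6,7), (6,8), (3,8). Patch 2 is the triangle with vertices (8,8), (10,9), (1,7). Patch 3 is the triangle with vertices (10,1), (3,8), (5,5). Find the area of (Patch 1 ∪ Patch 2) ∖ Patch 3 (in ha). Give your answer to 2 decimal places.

42.86

|Patch 1 ∪ Patch 2| = 46.1032.
|(Patch 1 ∪ Patch 2) ∩ Patch 3| = 3.2396.
|(Patch 1 ∪ Patch 2) ∖ Patch 3| = 46.1032 − 3.2396 = 42.86.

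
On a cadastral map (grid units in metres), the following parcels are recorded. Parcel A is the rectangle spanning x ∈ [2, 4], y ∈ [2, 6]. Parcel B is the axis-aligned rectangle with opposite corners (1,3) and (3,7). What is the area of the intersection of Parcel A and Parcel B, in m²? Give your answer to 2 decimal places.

3.00

|Parcel A∩Parcel B|: x∈[2,3], y∈[3,6] → 1·3 = 3.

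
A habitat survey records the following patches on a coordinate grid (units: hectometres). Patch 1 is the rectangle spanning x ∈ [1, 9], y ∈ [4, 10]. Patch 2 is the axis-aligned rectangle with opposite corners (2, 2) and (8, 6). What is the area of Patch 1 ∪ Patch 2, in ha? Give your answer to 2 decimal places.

By inclusion–exclusion:
Individual areas: |Patch 1| = 48, |Patch 2| = 24.
|Patch 1∩Patch 2|: x∈[2,8], y∈[4,6] → 6·2 = 12.
|Patch 1 ∪ Patch 2| = 72 − 12 = 60.00.

60.00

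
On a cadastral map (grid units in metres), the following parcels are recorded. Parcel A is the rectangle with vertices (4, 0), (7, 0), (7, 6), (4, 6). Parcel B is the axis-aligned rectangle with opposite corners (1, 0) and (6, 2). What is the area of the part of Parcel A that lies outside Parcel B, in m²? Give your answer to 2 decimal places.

14.00

|Parcel A∩Parcel B|: x∈[4,6], y∈[0,2] → 2·2 = 4.
|Parcel A| = 18.
|Parcel A ∖ Parcel B| = |Parcel A| − |Parcel A∩Parcel B| = 18 − 4 = 14.00.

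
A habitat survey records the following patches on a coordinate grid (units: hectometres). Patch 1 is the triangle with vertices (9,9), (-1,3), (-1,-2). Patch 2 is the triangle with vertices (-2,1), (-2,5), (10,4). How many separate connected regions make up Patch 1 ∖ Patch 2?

2

Patch 1 ∖ Patch 2 splits into 2 disjoint pieces (area 7.4738, area 6.2132).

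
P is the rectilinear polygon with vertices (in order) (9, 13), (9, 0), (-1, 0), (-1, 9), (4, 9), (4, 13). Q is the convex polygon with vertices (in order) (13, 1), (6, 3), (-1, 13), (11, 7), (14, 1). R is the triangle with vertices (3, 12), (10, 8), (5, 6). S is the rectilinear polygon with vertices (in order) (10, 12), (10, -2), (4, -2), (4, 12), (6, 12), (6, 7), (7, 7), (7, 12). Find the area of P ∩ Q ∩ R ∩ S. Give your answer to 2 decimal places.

9.30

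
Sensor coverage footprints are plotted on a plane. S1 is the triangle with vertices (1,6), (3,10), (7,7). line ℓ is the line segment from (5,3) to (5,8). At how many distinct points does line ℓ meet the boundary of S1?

The segment meets the boundary at (5,6.667).

1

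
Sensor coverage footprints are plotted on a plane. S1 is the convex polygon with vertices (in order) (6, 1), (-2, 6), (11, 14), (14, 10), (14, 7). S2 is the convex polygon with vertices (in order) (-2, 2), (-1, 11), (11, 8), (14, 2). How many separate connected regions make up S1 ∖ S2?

S1 ∖ S2 splits into 3 disjoint pieces (area 1.4667, area 0.123, area 37.2545).

3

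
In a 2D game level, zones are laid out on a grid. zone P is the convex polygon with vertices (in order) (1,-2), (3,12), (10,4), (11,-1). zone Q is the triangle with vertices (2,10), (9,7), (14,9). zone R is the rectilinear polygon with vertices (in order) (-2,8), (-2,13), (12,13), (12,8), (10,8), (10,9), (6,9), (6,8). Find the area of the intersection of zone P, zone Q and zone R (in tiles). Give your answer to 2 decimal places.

The intersection is the polygon with vertices (4.966,9.753), (6,8.571), (6,8.286), (2.673,9.711), (2.706,9.941).
By the shoelace formula its area is 2.11.

2.11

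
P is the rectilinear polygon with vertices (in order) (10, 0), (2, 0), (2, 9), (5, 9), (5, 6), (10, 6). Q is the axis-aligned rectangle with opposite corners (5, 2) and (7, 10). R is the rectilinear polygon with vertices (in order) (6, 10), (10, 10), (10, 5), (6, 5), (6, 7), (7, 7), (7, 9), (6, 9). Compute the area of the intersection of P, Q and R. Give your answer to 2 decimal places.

The intersection is the polygon with vertices (7,5), (6,5), (6,6), (7,6).
By the shoelace formula its area is 1.00.

1.00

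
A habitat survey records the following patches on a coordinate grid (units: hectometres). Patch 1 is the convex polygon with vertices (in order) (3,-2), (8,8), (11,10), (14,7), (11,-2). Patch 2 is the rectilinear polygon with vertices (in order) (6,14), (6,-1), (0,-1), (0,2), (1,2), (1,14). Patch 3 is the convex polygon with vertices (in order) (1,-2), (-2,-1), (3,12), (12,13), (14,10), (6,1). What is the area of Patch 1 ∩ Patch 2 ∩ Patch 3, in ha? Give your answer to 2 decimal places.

The intersection is the polygon with vertices (6,1), (3.857,-0.286), (6,4).
By the shoelace formula its area is 3.21.

3.21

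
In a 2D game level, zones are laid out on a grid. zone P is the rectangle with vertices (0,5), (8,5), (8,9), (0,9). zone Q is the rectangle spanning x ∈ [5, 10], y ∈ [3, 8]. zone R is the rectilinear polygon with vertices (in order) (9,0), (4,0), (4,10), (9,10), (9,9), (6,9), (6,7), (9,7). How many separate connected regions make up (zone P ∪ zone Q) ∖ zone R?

(zone P ∪ zone Q) ∖ zone R splits into 2 disjoint pieces (area 16, area 10).

2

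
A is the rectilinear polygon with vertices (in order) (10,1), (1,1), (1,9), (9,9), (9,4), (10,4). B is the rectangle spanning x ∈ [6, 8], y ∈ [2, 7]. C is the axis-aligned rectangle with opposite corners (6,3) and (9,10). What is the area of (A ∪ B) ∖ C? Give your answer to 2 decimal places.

49.00

|A ∪ B| = 67.
|(A ∪ B) ∩ C| = 18.
|(A ∪ B) ∖ C| = 67 − 18 = 49.00.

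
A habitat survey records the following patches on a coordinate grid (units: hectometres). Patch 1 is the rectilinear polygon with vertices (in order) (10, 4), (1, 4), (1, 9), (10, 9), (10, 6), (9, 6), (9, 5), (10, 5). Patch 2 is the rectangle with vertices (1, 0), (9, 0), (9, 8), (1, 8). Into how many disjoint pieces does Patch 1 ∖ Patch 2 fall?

Patch 1 ∖ Patch 2 splits into 2 disjoint pieces (area 1, area 11).

2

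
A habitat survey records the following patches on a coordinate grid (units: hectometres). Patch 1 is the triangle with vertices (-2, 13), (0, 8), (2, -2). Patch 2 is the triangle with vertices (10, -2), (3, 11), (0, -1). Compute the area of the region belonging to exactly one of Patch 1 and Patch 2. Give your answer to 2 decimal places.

|Patch 1| = 5, |Patch 2| = 61.5, |Patch 1∩Patch 2| = 0.7034.
|Patch 1 △ Patch 2| = |Patch 1| + |Patch 2| − 2·|Patch 1∩Patch 2| = 5 + 61.5 − 1.4069 = 65.09.

65.09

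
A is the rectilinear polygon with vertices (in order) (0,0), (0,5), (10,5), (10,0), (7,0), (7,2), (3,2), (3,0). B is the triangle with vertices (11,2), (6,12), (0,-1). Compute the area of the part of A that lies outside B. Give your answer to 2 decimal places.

12.28

|A| = 42, |A∩B| = 29.7185.
|A ∖ B| = |A| − |A∩B| = 42 − 29.7185 = 12.28.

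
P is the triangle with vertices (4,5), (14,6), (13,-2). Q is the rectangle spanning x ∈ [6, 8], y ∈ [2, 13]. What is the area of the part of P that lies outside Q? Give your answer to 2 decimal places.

34.24

|P| = 39.5, |P∩Q| = 5.2587.
|P ∖ Q| = |P| − |P∩Q| = 39.5 − 5.2587 = 34.24.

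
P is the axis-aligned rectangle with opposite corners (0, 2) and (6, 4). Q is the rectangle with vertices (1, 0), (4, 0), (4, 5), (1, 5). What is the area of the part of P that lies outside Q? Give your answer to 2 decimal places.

6.00

|P∩Q|: x∈[1,4], y∈[2,4] → 3·2 = 6.
|P| = 12.
|P ∖ Q| = |P| − |P∩Q| = 12 − 6 = 6.00.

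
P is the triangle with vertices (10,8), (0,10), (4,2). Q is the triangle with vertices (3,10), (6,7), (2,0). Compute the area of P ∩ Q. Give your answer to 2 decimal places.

The intersection is the polygon with vertices (3.75,9.25), (6,7), (3.6,2.8), (2.5,5), (2.941,9.412).
By the shoelace formula its area is 12.96.

12.96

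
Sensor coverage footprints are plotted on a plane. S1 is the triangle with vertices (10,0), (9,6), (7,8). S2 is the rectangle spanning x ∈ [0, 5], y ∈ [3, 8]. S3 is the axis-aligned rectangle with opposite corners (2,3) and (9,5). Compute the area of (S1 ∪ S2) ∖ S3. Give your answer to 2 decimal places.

|S1 ∪ S2| = 30.
|(S1 ∪ S2) ∩ S3| = 7.
|(S1 ∪ S2) ∖ S3| = 30 − 7 = 23.00.

23.00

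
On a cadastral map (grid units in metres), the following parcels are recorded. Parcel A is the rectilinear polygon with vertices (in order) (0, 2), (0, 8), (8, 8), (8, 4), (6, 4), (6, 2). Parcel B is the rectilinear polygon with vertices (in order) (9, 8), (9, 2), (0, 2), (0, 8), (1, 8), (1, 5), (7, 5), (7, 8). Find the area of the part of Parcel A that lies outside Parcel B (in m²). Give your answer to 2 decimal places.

18.00

|Parcel A| = 44, |Parcel A∩Parcel B| = 26.
|Parcel A ∖ Parcel B| = |Parcel A| − |Parcel A∩Parcel B| = 44 − 26 = 18.00.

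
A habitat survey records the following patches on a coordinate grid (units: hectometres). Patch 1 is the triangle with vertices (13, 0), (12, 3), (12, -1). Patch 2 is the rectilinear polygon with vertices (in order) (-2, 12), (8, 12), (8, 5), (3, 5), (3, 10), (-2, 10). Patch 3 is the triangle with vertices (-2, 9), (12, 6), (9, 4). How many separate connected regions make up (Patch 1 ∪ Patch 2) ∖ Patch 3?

3

(Patch 1 ∪ Patch 2) ∖ Patch 3 splits into 3 disjoint pieces (area 2, area 33.0357, area 3.2818).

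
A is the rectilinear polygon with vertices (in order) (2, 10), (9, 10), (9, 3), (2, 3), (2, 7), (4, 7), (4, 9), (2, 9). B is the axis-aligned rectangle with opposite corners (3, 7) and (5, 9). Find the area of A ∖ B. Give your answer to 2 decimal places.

|A| = 45, |A∩B| = 2.
|A ∖ B| = |A| − |A∩B| = 45 − 2 = 43.00.

43.00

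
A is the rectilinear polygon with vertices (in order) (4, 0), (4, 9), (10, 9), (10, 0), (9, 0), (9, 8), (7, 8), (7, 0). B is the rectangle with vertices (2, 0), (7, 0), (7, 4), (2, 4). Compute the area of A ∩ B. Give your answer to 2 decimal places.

12.00

The intersection is the polygon with vertices (4,4), (7,4), (7,0), (4,0).
By the shoelace formula its area is 12.00.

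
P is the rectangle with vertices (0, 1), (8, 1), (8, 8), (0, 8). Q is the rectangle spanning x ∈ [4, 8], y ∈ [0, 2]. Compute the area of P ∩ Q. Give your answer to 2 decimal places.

|P∩Q|: x∈[4,8], y∈[1,2] → 4·1 = 4.

4.00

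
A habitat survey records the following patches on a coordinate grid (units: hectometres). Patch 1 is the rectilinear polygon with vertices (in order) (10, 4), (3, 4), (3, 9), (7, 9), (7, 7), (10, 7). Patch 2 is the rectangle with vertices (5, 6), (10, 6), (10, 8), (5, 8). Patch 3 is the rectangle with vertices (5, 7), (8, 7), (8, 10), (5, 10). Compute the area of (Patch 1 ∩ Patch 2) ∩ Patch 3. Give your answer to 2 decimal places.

2.00

|Patch 1 ∩ Patch 2| = 7.
|(Patch 1 ∩ Patch 2) ∩ Patch 3| = 2.00.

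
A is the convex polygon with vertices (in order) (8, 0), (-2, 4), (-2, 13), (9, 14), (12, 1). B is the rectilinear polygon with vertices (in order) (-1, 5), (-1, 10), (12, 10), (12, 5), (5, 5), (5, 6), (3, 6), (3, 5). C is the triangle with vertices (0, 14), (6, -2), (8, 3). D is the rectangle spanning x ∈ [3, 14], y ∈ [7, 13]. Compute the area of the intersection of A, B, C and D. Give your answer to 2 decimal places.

3.01

The intersection is the polygon with vertices (5.091,7), (3,7), (3,9.875).
By the shoelace formula its area is 3.01.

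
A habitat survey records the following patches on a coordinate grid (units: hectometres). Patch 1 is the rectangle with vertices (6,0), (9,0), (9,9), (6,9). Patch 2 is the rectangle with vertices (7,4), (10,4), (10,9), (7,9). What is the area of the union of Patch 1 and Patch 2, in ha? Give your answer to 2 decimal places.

By inclusion–exclusion:
Individual areas: |Patch 1| = 27, |Patch 2| = 15.
|Patch 1∩Patch 2|: x∈[7,9], y∈[4,9] → 2·5 = 10.
|Patch 1 ∪ Patch 2| = 42 − 10 = 32.00.

32.00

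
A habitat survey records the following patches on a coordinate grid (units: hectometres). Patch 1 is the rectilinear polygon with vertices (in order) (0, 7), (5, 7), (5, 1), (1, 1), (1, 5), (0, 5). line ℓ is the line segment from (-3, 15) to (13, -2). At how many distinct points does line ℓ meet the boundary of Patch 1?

The segment meets the boundary at (5,6.5), (4.529,7).

2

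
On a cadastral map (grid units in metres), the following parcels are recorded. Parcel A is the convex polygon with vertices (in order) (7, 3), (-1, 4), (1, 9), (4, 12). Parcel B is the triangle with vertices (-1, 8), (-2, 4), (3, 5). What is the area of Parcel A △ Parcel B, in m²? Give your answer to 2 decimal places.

|Parcel A| = 39, |Parcel B| = 9.5, |Parcel A∩Parcel B| = 5.1472.
|Parcel A △ Parcel B| = |Parcel A| + |Parcel B| − 2·|Parcel A∩Parcel B| = 39 + 9.5 − 10.2943 = 38.21.

38.21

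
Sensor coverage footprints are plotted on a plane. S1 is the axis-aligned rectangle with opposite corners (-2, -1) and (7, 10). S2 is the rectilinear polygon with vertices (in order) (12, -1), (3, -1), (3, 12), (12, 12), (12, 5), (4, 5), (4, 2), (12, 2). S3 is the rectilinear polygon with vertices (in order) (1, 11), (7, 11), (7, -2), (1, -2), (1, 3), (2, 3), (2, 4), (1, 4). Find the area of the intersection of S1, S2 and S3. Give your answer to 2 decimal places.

35.00

The intersection is the polygon with vertices (3,-1), (3,10), (7,10), (7,5), (4,5), (4,2), (7,2), (7,-1).
By the shoelace formula its area is 35.00.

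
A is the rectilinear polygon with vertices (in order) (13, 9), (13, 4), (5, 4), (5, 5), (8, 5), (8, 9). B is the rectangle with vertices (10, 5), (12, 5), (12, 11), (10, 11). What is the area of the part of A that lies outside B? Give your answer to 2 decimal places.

|A| = 28, |A∩B| = 8.
|A ∖ B| = |A| − |A∩B| = 28 − 8 = 20.00.

20.00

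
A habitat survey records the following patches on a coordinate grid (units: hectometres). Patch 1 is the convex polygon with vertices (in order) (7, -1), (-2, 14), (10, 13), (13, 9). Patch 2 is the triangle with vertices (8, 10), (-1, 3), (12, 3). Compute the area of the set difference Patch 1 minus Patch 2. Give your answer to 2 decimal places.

|Patch 1| = 112.5, |Patch 1∩Patch 2| = 34.2995.
|Patch 1 ∖ Patch 2| = |Patch 1| − |Patch 1∩Patch 2| = 112.5 − 34.2995 = 78.20.

78.20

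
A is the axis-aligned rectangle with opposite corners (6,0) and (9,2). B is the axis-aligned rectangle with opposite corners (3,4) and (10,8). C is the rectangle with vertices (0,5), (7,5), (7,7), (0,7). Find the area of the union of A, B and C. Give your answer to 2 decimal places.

40.00

By inclusion–exclusion:
Individual areas: |A| = 6, |B| = 28, |C| = 14.
|A∩B| = 0 (no overlap).
|A∩C| = 0 (no overlap).
|B∩C|: x∈[3,7], y∈[5,7] → 4·2 = 8.
|A∩B∩C| = 0.
|A ∪ B ∪ C| = 48 − 8 + 0 = 40.00.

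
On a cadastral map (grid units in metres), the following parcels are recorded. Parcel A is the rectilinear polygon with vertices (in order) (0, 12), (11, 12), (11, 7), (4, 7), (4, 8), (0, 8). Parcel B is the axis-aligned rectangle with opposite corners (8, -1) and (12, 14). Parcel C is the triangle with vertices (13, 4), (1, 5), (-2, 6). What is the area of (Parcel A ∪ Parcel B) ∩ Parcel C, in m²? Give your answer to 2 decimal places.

The region (Parcel A ∪ Parcel B) ∩ Parcel C is the polygon with vertices (12,4.083), (8,4.417), (8,4.667), (12,4.133).
By the shoelace formula its area is 0.60.

0.60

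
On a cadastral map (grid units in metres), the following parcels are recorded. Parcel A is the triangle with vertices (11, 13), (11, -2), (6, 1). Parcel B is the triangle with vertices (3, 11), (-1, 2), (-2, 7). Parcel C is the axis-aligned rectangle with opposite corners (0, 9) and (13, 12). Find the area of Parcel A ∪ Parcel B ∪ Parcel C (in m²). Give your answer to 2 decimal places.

By inclusion–exclusion:
Individual areas: |Parcel A| = 37.5, |Parcel B| = 14.5, |Parcel C| = 39.
|Parcel A∩Parcel B| = 0.
|Parcel A∩Parcel C| = 3.125.
|Parcel B∩Parcel C| = 1.6111.
|Parcel A∩Parcel B∩Parcel C| = 0.
|Parcel A ∪ Parcel B ∪ Parcel C| = 91 − 4.7361 + 0 = 86.26.

86.26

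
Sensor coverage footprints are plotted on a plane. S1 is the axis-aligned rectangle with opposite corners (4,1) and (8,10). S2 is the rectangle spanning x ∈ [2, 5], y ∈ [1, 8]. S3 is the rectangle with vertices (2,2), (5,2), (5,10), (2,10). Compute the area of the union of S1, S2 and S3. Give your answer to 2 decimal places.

By inclusion–exclusion:
Individual areas: |S1| = 36, |S2| = 21, |S3| = 24.
|S1∩S2|: x∈[4,5], y∈[1,8] → 1·7 = 7.
|S1∩S3|: x∈[4,5], y∈[2,10] → 1·8 = 8.
|S2∩S3|: x∈[2,5], y∈[2,8] → 3·6 = 18.
|S1∩S2∩S3| = 6.
|S1 ∪ S2 ∪ S3| = 81 − 33 + 6 = 54.00.

54.00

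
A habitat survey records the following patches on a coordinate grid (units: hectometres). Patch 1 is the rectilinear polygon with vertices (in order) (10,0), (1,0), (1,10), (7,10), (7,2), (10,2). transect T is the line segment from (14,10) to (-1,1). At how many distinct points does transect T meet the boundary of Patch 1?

2

The segment meets the boundary at (1,2.2), (7,5.8).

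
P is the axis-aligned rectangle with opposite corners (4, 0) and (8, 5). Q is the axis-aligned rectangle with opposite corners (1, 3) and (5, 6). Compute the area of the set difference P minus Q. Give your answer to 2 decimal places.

|P∩Q|: x∈[4,5], y∈[3,5] → 1·2 = 2.
|P| = 20.
|P ∖ Q| = |P| − |P∩Q| = 20 − 2 = 18.00.

18.00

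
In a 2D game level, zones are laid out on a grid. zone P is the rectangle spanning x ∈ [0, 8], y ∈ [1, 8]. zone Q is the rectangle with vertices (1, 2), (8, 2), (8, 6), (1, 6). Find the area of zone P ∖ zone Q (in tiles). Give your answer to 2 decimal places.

28.00

|zone P∩zone Q|: x∈[1,8], y∈[2,6] → 7·4 = 28.
|zone P| = 56.
|zone P ∖ zone Q| = |zone P| − |zone P∩zone Q| = 56 − 28 = 28.00.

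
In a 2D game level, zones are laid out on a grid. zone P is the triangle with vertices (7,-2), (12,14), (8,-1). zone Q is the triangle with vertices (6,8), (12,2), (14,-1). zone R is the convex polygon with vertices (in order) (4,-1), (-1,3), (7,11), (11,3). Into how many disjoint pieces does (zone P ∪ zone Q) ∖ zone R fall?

3

(zone P ∪ zone Q) ∖ zone R splits into 3 disjoint pieces (area 1.5543, area 1.5526, area 1.9204).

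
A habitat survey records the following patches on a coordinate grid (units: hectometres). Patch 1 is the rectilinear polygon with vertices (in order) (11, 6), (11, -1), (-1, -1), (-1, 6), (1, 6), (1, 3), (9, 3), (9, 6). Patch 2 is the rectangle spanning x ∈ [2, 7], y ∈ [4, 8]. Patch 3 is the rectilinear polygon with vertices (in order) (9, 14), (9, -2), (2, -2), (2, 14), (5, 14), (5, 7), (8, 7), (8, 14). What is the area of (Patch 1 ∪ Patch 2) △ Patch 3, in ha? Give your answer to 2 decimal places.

|Patch 1 ∪ Patch 2| = 80.
|(Patch 1 ∪ Patch 2) ∩ Patch 3| = 46.
|(Patch 1 ∪ Patch 2) △ Patch 3| = 80 + 91 − 92 = 79.00.

79.00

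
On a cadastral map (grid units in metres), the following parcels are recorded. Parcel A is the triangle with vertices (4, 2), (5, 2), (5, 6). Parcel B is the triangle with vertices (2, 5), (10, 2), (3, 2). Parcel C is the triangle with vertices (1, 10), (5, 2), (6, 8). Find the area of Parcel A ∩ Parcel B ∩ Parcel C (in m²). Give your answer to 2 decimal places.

The intersection is the polygon with vertices (4.514,4.057), (5,3.875), (5,2), (4.333,3.333).
By the shoelace formula its area is 0.82.

0.82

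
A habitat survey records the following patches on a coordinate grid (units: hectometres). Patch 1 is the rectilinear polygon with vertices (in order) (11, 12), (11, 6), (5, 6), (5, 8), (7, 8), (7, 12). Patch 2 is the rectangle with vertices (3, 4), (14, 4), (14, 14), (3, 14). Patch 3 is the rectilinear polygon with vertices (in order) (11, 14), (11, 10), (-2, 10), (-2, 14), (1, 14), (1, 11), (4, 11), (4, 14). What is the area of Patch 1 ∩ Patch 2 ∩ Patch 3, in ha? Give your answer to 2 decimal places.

8.00

The intersection is the polygon with vertices (7,12), (11,12), (11,10), (7,10).
By the shoelace formula its area is 8.00.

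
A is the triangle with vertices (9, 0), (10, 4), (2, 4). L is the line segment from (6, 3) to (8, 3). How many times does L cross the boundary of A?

The segment lies entirely inside A and never meets its boundary.

0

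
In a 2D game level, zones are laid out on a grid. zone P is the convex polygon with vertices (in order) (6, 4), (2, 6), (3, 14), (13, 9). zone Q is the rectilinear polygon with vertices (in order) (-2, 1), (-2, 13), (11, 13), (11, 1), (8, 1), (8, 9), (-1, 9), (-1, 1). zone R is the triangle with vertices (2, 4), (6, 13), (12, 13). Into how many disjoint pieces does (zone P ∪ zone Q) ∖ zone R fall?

2

(zone P ∪ zone Q) ∖ zone R splits into 2 disjoint pieces (area 41.7727, area 43.8786).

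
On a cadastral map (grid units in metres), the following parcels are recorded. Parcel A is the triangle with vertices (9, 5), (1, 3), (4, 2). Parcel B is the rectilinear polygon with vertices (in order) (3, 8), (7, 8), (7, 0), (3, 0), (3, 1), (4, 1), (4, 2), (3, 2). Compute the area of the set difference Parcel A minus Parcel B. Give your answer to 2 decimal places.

|Parcel A| = 7, |Parcel A∩Parcel B| = 5.1333.
|Parcel A ∖ Parcel B| = |Parcel A| − |Parcel A∩Parcel B| = 7 − 5.1333 = 1.87.

1.87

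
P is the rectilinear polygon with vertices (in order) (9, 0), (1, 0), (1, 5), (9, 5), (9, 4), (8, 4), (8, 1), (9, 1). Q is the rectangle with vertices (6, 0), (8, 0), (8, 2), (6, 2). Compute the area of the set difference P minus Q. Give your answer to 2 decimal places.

|P| = 37, |P∩Q| = 4.
|P ∖ Q| = |P| − |P∩Q| = 37 − 4 = 33.00.

33.00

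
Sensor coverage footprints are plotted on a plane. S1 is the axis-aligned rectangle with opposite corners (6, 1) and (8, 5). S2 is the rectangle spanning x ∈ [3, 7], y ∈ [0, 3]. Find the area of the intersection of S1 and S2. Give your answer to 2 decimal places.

|S1∩S2|: x∈[6,7], y∈[1,3] → 1·2 = 2.

2.00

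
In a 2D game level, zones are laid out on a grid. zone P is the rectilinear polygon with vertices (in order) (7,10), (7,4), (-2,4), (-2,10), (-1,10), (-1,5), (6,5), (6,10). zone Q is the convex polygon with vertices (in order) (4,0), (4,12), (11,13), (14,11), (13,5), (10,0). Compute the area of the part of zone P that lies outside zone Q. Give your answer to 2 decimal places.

|zone P| = 19, |zone P∩zone Q| = 8.
|zone P ∖ zone Q| = |zone P| − |zone P∩zone Q| = 19 − 8 = 11.00.

11.00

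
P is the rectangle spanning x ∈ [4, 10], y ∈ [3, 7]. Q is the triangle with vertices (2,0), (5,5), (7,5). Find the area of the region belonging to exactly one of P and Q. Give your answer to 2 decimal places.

|P| = 24, |Q| = 5, |P∩Q| = 3.1667.
|P △ Q| = |P| + |Q| − 2·|P∩Q| = 24 + 5 − 6.3333 = 22.67.

22.67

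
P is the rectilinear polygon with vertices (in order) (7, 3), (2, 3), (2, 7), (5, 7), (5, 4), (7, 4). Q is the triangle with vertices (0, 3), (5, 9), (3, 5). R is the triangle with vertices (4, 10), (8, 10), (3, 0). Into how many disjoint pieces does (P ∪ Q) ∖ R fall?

(P ∪ Q) ∖ R splits into 2 disjoint pieces (area 7.1583, area 2.25).

2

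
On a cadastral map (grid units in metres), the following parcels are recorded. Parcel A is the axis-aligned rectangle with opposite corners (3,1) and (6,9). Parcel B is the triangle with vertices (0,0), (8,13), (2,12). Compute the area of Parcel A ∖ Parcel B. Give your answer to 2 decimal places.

18.76

|Parcel A| = 24, |Parcel A∩Parcel B| = 5.2356.
|Parcel A ∖ Parcel B| = |Parcel A| − |Parcel A∩Parcel B| = 24 − 5.2356 = 18.76.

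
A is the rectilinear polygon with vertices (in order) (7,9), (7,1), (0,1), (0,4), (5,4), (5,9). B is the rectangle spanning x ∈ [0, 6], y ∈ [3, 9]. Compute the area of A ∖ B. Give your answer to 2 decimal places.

|A| = 31, |A∩B| = 11.
|A ∖ B| = |A| − |A∩B| = 31 − 11 = 20.00.

20.00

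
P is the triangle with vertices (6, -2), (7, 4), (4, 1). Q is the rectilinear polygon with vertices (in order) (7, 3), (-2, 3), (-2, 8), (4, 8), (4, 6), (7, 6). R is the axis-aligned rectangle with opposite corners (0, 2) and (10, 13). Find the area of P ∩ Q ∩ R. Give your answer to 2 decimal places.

0.42

The intersection is the polygon with vertices (6,3), (7,4), (6.833,3).
By the shoelace formula its area is 0.42.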